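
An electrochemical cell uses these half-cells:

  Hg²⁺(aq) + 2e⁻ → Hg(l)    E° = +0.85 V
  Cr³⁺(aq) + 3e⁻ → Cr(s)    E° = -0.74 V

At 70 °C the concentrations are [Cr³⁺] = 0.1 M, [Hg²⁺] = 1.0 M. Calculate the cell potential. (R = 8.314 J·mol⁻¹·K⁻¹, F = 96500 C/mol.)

The Hg²⁺/Hg couple has the higher reduction potential and acts as the cathode, so E°_cell = +0.85 − (-0.74) = 1.59 V.
Balancing electrons gives n = 6; the reaction quotient is Q = [Cr³⁺]^2/[Hg²⁺]^3 = 0.0100.
E = E° − (RT/nF) ln Q = 1.59 − (8.314×343)/(6×96500) × (-4.605) = 1.590 + 0.023 = 1.613 V.

1.61 V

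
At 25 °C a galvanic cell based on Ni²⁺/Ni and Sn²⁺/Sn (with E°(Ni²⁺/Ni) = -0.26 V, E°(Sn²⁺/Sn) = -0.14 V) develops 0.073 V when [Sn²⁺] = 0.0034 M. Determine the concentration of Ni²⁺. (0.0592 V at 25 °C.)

0.13 M

From the Nernst equation, log Q = n(E° − E)/0.0592 = 2(0.12 − 0.073)/0.0592 = 1.588, so Q = 38.7.
With Q = [Ni²⁺]/[Sn²⁺] and the known concentrations, [Ni²⁺] in the numerator gives [Ni²⁺] = 0.13 M.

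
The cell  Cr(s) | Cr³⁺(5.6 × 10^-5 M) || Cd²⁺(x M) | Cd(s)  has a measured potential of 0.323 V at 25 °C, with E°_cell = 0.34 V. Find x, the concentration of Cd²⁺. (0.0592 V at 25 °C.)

3.9 × 10^-4 M

From the Nernst equation, log Q = n(E° − E)/0.0592 = 6(0.34 − 0.323)/0.0592 = 1.723, so Q = 52.8.
With Q = [Cr³⁺]^2/[Cd²⁺]^3 and the known concentrations, [Cd²⁺]^3 in the denominator gives [Cd²⁺] = 3.9 × 10^-4 M.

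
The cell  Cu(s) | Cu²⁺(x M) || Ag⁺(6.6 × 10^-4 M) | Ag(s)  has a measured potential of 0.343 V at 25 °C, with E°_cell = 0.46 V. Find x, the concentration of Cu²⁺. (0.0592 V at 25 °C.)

0.0039 M

From the Nernst equation, log Q = n(E° − E)/0.0592 = 2(0.46 − 0.343)/0.0592 = 3.953, so Q = 8970.
With Q = [Cu²⁺]/[Ag⁺]^2 and the known concentrations, [Cu²⁺] in the numerator gives [Cu²⁺] = 0.0039 M.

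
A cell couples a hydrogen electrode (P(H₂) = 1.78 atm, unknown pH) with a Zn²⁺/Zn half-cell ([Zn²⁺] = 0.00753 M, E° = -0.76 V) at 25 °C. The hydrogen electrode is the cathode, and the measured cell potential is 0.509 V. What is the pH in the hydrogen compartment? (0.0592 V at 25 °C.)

pH = 5.18

E°_cell = 0.76 V and n = 2.
log Q = n(E° − E)/0.0592 = 2×(0.76 − 0.509)/0.0592 = 8.480.
With Q = [Zn²⁺]·P(H₂) / [H⁺]^2, solving for [H⁺] gives log[H⁺] = -5.176, so pH = 5.18.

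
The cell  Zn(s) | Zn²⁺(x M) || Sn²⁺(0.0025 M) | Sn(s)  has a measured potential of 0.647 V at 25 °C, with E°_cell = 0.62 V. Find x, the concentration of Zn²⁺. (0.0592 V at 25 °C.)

From the Nernst equation, log Q = n(E° − E)/0.0592 = 2(0.62 − 0.647)/0.0592 = -0.912, so Q = 0.122.
With Q = [Zn²⁺]/[Sn²⁺] and the known concentrations, [Zn²⁺] in the numerator gives [Zn²⁺] = 3.1 × 10^-4 M.

3.1 × 10^-4 M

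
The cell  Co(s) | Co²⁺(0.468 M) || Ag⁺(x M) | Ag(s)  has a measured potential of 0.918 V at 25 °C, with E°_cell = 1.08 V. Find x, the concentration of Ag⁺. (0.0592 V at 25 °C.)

From the Nernst equation, log Q = n(E° − E)/0.0592 = 2(1.08 − 0.918)/0.0592 = 5.473, so Q = 2.97 × 10^5.
With Q = [Co²⁺]/[Ag⁺]^2 and the known concentrations, [Ag⁺]^2 in the denominator gives [Ag⁺] = 0.0013 M.

0.0013 M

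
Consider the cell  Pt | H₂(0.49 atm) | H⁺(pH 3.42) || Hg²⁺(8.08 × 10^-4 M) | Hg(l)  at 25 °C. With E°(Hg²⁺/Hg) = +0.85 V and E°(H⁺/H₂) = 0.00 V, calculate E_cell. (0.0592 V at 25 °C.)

0.95 V

The Hg²⁺/Hg couple is the cathode, so E°_cell = 0.85 V; n = 2.
[H⁺] = 10^(−3.42) = 3.8 × 10^-4 M, and Q = [H⁺]^2 / ([Hg²⁺]·P(H₂)) = 3.65 × 10^-4.
E = E° − (0.0592/2) log Q = 0.85 − (0.0592/2)(-3.438) = 0.952 V.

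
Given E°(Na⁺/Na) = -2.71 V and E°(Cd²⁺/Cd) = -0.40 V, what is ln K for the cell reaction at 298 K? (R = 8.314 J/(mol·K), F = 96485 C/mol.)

E°_cell = -0.40 − (-2.71) = 2.31 V, with n = 2 electrons transferred.
At equilibrium E = 0, so the Nernst equation gives ln K = nFE°/RT = (2)(96485)(2.31)/((8.314)(298)) = 179.92.

ln K = 179.9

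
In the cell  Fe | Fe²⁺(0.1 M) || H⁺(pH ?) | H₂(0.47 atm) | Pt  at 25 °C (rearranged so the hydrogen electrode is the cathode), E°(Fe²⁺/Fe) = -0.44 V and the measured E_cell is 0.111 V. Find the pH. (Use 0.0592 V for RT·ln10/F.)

E°_cell = 0.44 V and n = 2.
log Q = n(E° − E)/0.0592 = 2×(0.44 − 0.111)/0.0592 = 11.115.
With Q = [Fe²⁺]·P(H₂) / [H⁺]^2, solving for [H⁺] gives log[H⁺] = -6.221, so pH = 6.22.

pH = 6.22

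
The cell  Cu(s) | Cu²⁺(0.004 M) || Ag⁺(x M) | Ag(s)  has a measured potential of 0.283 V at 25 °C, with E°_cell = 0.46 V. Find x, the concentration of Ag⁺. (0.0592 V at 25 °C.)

6.5 × 10^-5 M

From the Nernst equation, log Q = n(E° − E)/0.0592 = 2(0.46 − 0.283)/0.0592 = 5.980, so Q = 9.54 × 10^5.
With Q = [Cu²⁺]/[Ag⁺]^2 and the known concentrations, [Ag⁺]^2 in the denominator gives [Ag⁺] = 6.5 × 10^-5 M.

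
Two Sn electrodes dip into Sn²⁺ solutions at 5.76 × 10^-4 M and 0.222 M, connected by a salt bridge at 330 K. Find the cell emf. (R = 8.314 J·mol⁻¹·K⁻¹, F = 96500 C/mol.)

Both half-cells are Sn²⁺/Sn, so E°_cell = 0. The concentrated side is the cathode; the cell reaction moves Sn²⁺ from high to low concentration with n = 2.
Q = [Sn²⁺]_dilute/[Sn²⁺]_conc = 5.76 × 10^-4/0.222 = 0.00259.
E = 0 − (RT/nF) ln Q = −((8.314×330)/(2×96500))(-5.954) = 0.0846 V.

0.085 V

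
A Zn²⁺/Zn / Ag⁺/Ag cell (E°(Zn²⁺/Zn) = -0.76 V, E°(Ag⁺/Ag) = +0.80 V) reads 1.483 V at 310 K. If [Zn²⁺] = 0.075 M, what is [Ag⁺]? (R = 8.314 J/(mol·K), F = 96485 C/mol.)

0.015 M

From the Nernst equation, ln Q = nF(E° − E)/RT = 2×96485×(1.56 − 1.483)/(8.314×310) = 5.765, so Q = 319.
With Q = [Zn²⁺]/[Ag⁺]^2 and the known concentrations, [Ag⁺]^2 in the denominator gives [Ag⁺] = 0.015 M.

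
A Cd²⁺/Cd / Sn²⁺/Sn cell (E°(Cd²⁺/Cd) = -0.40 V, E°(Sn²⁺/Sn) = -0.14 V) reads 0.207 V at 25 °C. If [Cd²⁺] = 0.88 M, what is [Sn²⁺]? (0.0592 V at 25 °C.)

0.014 M

From the Nernst equation, log Q = n(E° − E)/0.0592 = 2(0.26 − 0.207)/0.0592 = 1.791, so Q = 61.7.
With Q = [Cd²⁺]/[Sn²⁺] and the known concentrations, [Sn²⁺] in the denominator gives [Sn²⁺] = 0.014 M.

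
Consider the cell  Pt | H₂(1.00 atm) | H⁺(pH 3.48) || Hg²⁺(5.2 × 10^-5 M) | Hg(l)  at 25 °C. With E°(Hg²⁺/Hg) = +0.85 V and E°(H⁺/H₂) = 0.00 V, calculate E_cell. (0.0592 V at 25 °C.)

0.93 V

The Hg²⁺/Hg couple is the cathode, so E°_cell = 0.85 V; n = 2.
[H⁺] = 10^(−3.48) = 3.3 × 10^-4 M, and Q = [H⁺]^2 / ([Hg²⁺]·P(H₂)) = 0.00211.
E = E° − (0.0592/2) log Q = 0.85 − (0.0592/2)(-2.676) = 0.929 V.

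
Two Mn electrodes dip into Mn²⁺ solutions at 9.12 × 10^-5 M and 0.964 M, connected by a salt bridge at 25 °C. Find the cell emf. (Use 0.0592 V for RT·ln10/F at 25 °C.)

Both half-cells are Mn²⁺/Mn, so E°_cell = 0. The concentrated side is the cathode; the cell reaction moves Mn²⁺ from high to low concentration with n = 2.
Q = [Mn²⁺]_dilute/[Mn²⁺]_conc = 9.12 × 10^-5/0.964 = 9.46 × 10^-5.
E = 0 − (0.0592/2) log Q = −(0.0592/2)(-4.024) = 0.1191 V.

0.12 V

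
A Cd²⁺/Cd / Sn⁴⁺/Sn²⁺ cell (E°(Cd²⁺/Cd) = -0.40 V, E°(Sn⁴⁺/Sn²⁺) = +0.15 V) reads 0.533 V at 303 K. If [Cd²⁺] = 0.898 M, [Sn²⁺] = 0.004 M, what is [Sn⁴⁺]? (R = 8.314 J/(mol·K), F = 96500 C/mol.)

From the Nernst equation, ln Q = nF(E° − E)/RT = 2×96500×(0.55 − 0.533)/(8.314×303) = 1.302, so Q = 3.68.
With Q = [Cd²⁺]·[Sn²⁺]/[Sn⁴⁺] and the known concentrations, [Sn⁴⁺] in the denominator gives [Sn⁴⁺] = 9.8 × 10^-4 M.

9.8 × 10^-4 M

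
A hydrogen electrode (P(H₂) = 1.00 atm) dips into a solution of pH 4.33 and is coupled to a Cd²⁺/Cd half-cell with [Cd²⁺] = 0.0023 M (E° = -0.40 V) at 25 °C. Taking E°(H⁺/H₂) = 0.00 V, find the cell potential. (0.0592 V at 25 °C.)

0.22 V

The hydrogen couple is the cathode, so E°_cell = 0.40 V; n = 2.
[H⁺] = 10^(−4.33) = 4.7 × 10^-5 M, and Q = [Cd²⁺]·P(H₂) / [H⁺]^2 = 1.05 × 10^6.
E = E° − (0.0592/2) log Q = 0.40 − (0.0592/2)(6.022) = 0.222 V.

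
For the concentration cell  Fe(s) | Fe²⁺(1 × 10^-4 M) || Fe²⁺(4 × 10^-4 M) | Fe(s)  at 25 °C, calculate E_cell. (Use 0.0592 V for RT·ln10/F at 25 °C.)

Both half-cells are Fe²⁺/Fe, so E°_cell = 0. The concentrated side is the cathode; the cell reaction moves Fe²⁺ from high to low concentration with n = 2.
Q = [Fe²⁺]_dilute/[Fe²⁺]_conc = 1 × 10^-4/4 × 10^-4 = 0.250.
E = 0 − (0.0592/2) log Q = −(0.0592/2)(-0.602) = 0.0178 V.

0.018 V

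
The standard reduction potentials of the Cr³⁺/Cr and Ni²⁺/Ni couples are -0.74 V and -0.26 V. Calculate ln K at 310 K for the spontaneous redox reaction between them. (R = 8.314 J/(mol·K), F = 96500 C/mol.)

ln K = 107.8

E°_cell = -0.26 − (-0.74) = 0.48 V, with n = 6 electrons transferred.
At equilibrium E = 0, so the Nernst equation gives ln K = nFE°/RT = (6)(96500)(0.48)/((8.314)(310)) = 107.83.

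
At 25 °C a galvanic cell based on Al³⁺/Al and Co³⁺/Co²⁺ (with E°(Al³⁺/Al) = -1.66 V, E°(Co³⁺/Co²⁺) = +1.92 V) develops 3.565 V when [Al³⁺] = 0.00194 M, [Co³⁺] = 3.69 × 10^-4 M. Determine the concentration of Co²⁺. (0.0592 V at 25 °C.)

From the Nernst equation, log Q = n(E° − E)/0.0592 = 3(3.58 − 3.565)/0.0592 = 0.760, so Q = 5.76.
With Q = [Al³⁺]·[Co²⁺]^3/[Co³⁺]^3 and the known concentrations, [Co²⁺]^3 in the numerator gives [Co²⁺] = 0.0053 M.

0.0053 M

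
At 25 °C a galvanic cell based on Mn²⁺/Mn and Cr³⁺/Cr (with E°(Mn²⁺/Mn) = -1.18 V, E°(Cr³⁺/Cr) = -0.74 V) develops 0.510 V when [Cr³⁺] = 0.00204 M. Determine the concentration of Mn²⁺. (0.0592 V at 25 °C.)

From the Nernst equation, log Q = n(E° − E)/0.0592 = 6(0.44 − 0.510)/0.0592 = -7.095, so Q = 8.04 × 10^-8.
With Q = [Mn²⁺]^3/[Cr³⁺]^2 and the known concentrations, [Mn²⁺]^3 in the numerator gives [Mn²⁺] = 6.9 × 10^-5 M.

6.9 × 10^-5 M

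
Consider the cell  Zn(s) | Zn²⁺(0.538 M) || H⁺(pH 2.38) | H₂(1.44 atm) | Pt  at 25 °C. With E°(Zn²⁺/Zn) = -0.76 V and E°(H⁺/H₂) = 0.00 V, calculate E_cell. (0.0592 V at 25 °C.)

The hydrogen couple is the cathode, so E°_cell = 0.76 V; n = 2.
[H⁺] = 10^(−2.38) = 0.0042 M, and Q = [Zn²⁺]·P(H₂) / [H⁺]^2 = 4.46 × 10^4.
E = E° − (0.0592/2) log Q = 0.76 − (0.0592/2)(4.649) = 0.622 V.

0.62 V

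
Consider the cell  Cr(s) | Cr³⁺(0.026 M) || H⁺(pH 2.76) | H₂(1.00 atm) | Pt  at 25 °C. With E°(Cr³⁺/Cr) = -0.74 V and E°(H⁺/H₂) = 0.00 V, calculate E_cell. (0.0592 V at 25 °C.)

The hydrogen couple is the cathode, so E°_cell = 0.74 V; n = 6.
[H⁺] = 10^(−2.76) = 0.0017 M, and Q = [Cr³⁺]^2·P(H₂)^3 / [H⁺]^6 = 2.45 × 10^13.
E = E° − (0.0592/6) log Q = 0.74 − (0.0592/6)(13.390) = 0.608 V.

0.61 V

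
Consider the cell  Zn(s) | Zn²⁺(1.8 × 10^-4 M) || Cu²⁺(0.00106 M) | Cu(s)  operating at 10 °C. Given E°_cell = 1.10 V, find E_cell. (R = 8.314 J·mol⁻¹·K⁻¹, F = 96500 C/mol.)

1.12 V

Balancing electrons gives n = 2; the reaction quotient is Q = [Zn²⁺]/[Cu²⁺] = 0.170.
E = E° − (RT/nF) ln Q = 1.10 − (8.314×283)/(2×96500) × (-1.773) = 1.100 + 0.022 = 1.122 V.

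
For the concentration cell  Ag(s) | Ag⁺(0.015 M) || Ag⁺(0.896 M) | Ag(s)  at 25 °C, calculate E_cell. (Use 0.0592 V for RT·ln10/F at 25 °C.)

Both half-cells are Ag⁺/Ag, so E°_cell = 0. The concentrated side is the cathode; the cell reaction moves Ag⁺ from high to low concentration with n = 1.
Q = [Ag⁺]_dilute/[Ag⁺]_conc = 0.015/0.896 = 0.0167.
E = 0 − (0.0592/1) log Q = −(0.0592/1)(-1.776) = 0.1051 V.

0.11 V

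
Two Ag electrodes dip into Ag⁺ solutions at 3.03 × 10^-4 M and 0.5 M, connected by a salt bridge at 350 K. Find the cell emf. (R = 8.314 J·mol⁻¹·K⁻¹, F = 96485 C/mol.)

Both half-cells are Ag⁺/Ag, so E°_cell = 0. The concentrated side is the cathode; the cell reaction moves Ag⁺ from high to low concentration with n = 1.
Q = [Ag⁺]_dilute/[Ag⁺]_conc = 3.03 × 10^-4/0.5 = 6.06 × 10^-4.
E = 0 − (RT/nF) ln Q = −((8.314×350)/(1×96485))(-7.409) = 0.2234 V.

0.22 V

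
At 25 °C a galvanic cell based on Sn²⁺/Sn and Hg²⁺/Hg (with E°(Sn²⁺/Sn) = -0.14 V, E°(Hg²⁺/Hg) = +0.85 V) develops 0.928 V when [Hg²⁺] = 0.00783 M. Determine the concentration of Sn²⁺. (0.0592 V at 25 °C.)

From the Nernst equation, log Q = n(E° − E)/0.0592 = 2(0.99 − 0.928)/0.0592 = 2.095, so Q = 124.
With Q = [Sn²⁺]/[Hg²⁺] and the known concentrations, [Sn²⁺] in the numerator gives [Sn²⁺] = 0.97 M.

0.97 M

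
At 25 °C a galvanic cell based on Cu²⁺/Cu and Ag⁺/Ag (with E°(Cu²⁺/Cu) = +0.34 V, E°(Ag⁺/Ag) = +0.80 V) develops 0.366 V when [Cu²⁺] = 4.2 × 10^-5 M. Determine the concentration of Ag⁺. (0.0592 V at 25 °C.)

From the Nernst equation, log Q = n(E° − E)/0.0592 = 2(0.46 − 0.366)/0.0592 = 3.176, so Q = 1500.
With Q = [Cu²⁺]/[Ag⁺]^2 and the known concentrations, [Ag⁺]^2 in the denominator gives [Ag⁺] = 1.7 × 10^-4 M.

1.7 × 10^-4 M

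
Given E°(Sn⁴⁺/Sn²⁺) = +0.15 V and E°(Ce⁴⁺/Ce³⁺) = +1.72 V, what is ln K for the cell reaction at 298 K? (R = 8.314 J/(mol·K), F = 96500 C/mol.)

ln K = 122.3

E°_cell = +1.72 − (+0.15) = 1.57 V, with n = 2 electrons transferred.
At equilibrium E = 0, so the Nernst equation gives ln K = nFE°/RT = (2)(96500)(1.57)/((8.314)(298)) = 122.30.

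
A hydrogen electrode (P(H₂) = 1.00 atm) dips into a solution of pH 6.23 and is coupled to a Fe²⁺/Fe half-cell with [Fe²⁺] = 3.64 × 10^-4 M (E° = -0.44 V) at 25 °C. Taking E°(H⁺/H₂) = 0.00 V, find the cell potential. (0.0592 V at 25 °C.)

0.17 V

The hydrogen couple is the cathode, so E°_cell = 0.44 V; n = 2.
[H⁺] = 10^(−6.23) = 5.9 × 10^-7 M, and Q = [Fe²⁺]·P(H₂) / [H⁺]^2 = 1.05 × 10^9.
E = E° − (0.0592/2) log Q = 0.44 − (0.0592/2)(9.021) = 0.173 V.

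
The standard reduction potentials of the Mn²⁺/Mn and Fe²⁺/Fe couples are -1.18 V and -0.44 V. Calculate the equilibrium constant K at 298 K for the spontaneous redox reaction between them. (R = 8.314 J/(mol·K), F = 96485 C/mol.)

1.1 × 10^25

E°_cell = -0.44 − (-1.18) = 0.74 V, with n = 2 electrons transferred.
At equilibrium E = 0, so the Nernst equation gives ln K = nFE°/RT = (2)(96485)(0.74)/((8.314)(298)) = 57.64.
K = e^57.64 = 1.1 × 10^25.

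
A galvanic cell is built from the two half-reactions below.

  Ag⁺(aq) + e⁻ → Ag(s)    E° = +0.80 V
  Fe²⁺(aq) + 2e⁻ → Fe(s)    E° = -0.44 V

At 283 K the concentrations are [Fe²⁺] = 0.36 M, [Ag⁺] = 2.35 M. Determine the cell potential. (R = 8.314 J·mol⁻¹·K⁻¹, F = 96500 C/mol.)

The Ag⁺/Ag couple has the higher reduction potential and acts as the cathode, so E°_cell = +0.80 − (-0.44) = 1.24 V.
Balancing electrons gives n = 2; the reaction quotient is Q = [Fe²⁺]/[Ag⁺]^2 = 0.0652.
E = E° − (RT/nF) ln Q = 1.24 − (8.314×283)/(2×96500) × (-2.730) = 1.240 + 0.033 = 1.273 V.

1.27 V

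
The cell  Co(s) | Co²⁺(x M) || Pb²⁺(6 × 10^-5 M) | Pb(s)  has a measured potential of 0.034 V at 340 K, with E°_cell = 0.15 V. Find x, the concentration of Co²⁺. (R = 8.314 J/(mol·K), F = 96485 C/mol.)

0.16 M

From the Nernst equation, ln Q = nF(E° − E)/RT = 2×96485×(0.15 − 0.034)/(8.314×340) = 7.919, so Q = 2750.
With Q = [Co²⁺]/[Pb²⁺] and the known concentrations, [Co²⁺] in the numerator gives [Co²⁺] = 0.16 M.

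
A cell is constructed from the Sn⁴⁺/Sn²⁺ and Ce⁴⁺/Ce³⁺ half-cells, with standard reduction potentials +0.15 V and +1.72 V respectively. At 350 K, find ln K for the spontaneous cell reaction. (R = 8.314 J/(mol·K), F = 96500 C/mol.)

ln K = 104.1

E°_cell = +1.72 − (+0.15) = 1.57 V, with n = 2 electrons transferred.
At equilibrium E = 0, so the Nernst equation gives ln K = nFE°/RT = (2)(96500)(1.57)/((8.314)(350)) = 104.13.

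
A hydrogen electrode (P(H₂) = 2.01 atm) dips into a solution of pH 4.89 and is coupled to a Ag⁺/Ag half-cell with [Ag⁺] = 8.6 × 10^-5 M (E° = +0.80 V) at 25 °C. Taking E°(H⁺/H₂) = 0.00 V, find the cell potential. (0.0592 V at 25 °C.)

0.86 V

The Ag⁺/Ag couple is the cathode, so E°_cell = 0.80 V; n = 2.
[H⁺] = 10^(−4.89) = 1.3 × 10^-5 M, and Q = [H⁺]^2 / ([Ag⁺]^2·P(H₂)) = 0.0112.
E = E° − (0.0592/2) log Q = 0.80 − (0.0592/2)(-1.952) = 0.858 V.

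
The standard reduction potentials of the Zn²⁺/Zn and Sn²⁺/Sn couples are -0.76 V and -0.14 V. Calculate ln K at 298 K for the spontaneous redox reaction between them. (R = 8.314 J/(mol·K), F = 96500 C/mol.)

ln K = 48.3

E°_cell = -0.14 − (-0.76) = 0.62 V, with n = 2 electrons transferred.
At equilibrium E = 0, so the Nernst equation gives ln K = nFE°/RT = (2)(96500)(0.62)/((8.314)(298)) = 48.30.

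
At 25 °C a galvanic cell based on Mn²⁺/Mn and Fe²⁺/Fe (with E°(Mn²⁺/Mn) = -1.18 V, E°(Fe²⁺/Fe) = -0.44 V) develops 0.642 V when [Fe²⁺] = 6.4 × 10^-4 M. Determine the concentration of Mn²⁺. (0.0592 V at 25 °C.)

From the Nernst equation, log Q = n(E° − E)/0.0592 = 2(0.74 − 0.642)/0.0592 = 3.311, so Q = 2050.
With Q = [Mn²⁺]/[Fe²⁺] and the known concentrations, [Mn²⁺] in the numerator gives [Mn²⁺] = 1.3 M.

1.3 M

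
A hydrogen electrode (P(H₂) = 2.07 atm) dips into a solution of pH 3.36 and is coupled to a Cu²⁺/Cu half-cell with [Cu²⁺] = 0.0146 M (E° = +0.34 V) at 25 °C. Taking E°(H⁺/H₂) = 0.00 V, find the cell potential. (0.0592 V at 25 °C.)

0.49 V

The Cu²⁺/Cu couple is the cathode, so E°_cell = 0.34 V; n = 2.
[H⁺] = 10^(−3.36) = 4.4 × 10^-4 M, and Q = [H⁺]^2 / ([Cu²⁺]·P(H₂)) = 6.3 × 10^-6.
E = E° − (0.0592/2) log Q = 0.34 − (0.0592/2)(-5.200) = 0.494 V.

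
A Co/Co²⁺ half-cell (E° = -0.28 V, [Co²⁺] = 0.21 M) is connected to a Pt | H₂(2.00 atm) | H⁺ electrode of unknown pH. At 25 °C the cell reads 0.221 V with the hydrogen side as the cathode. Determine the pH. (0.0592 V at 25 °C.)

pH = 1.18

E°_cell = 0.28 V and n = 2.
log Q = n(E° − E)/0.0592 = 2×(0.28 − 0.221)/0.0592 = 1.993.
With Q = [Co²⁺]·P(H₂) / [H⁺]^2, solving for [H⁺] gives log[H⁺] = -1.185, so pH = 1.18.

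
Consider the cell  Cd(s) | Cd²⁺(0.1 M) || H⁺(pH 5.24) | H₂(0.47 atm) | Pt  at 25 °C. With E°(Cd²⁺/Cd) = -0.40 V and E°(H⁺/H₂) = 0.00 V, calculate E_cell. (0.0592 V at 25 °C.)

The hydrogen couple is the cathode, so E°_cell = 0.40 V; n = 2.
[H⁺] = 10^(−5.24) = 5.8 × 10^-6 M, and Q = [Cd²⁺]·P(H₂) / [H⁺]^2 = 1.42 × 10^9.
E = E° − (0.0592/2) log Q = 0.40 − (0.0592/2)(9.152) = 0.129 V.

0.13 V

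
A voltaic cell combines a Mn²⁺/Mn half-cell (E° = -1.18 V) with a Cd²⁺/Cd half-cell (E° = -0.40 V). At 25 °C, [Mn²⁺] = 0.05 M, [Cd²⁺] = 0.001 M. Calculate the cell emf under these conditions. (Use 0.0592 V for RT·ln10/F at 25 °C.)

0.730 V

The Cd²⁺/Cd couple has the higher reduction potential and acts as the cathode, so E°_cell = -0.40 − (-1.18) = 0.78 V.
Balancing electrons gives n = 2; the reaction quotient is Q = [Mn²⁺]/[Cd²⁺] = 50.0.
At 25 °C, E = E° − (0.0592/n) log Q = 0.78 − (0.0592/2)(1.699) = 0.780 − 0.050 = 0.730 V.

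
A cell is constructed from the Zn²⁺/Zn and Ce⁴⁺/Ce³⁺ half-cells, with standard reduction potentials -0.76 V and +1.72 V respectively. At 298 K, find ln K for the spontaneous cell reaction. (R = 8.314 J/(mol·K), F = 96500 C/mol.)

E°_cell = +1.72 − (-0.76) = 2.48 V, with n = 2 electrons transferred.
At equilibrium E = 0, so the Nernst equation gives ln K = nFE°/RT = (2)(96500)(2.48)/((8.314)(298)) = 193.19.

ln K = 193.2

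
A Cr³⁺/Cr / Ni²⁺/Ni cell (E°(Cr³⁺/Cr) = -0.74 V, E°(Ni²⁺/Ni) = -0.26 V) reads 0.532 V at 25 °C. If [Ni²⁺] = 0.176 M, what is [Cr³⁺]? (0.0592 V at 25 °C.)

From the Nernst equation, log Q = n(E° − E)/0.0592 = 6(0.48 − 0.532)/0.0592 = -5.270, so Q = 5.37 × 10^-6.
With Q = [Cr³⁺]^2/[Ni²⁺]^3 and the known concentrations, [Cr³⁺]^2 in the numerator gives [Cr³⁺] = 1.7 × 10^-4 M.

1.7 × 10^-4 M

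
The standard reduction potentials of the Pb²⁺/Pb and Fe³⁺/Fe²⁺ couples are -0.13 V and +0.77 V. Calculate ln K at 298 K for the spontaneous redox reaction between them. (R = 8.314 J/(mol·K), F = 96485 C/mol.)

E°_cell = +0.77 − (-0.13) = 0.90 V, with n = 2 electrons transferred.
At equilibrium E = 0, so the Nernst equation gives ln K = nFE°/RT = (2)(96485)(0.90)/((8.314)(298)) = 70.10.

ln K = 70.1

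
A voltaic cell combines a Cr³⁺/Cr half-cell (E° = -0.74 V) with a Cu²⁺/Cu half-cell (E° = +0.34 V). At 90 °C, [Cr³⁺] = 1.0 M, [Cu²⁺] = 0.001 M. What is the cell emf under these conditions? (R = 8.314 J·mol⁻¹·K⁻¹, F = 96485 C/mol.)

The Cu²⁺/Cu couple has the higher reduction potential and acts as the cathode, so E°_cell = +0.34 − (-0.74) = 1.08 V.
Balancing electrons gives n = 6; the reaction quotient is Q = [Cr³⁺]^2/[Cu²⁺]^3 = 1 × 10^9.
E = E° − (RT/nF) ln Q = 1.08 − (8.314×363)/(6×96485) × (20.723) = 1.080 − 0.108 = 0.972 V.

0.972 V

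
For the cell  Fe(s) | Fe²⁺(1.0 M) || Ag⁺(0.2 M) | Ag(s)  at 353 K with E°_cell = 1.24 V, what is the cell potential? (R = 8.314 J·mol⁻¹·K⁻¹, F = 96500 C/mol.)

Balancing electrons gives n = 2; the reaction quotient is Q = [Fe²⁺]/[Ag⁺]^2 = 25.0.
E = E° − (RT/nF) ln Q = 1.24 − (8.314×353)/(2×96500) × (3.219) = 1.240 − 0.049 = 1.191 V.

1.19 V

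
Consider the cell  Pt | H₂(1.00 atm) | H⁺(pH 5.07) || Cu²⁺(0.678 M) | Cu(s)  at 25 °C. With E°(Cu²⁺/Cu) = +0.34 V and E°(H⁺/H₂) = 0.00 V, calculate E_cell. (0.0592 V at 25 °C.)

0.64 V

The Cu²⁺/Cu couple is the cathode, so E°_cell = 0.34 V; n = 2.
[H⁺] = 10^(−5.07) = 8.5 × 10^-6 M, and Q = [H⁺]^2 / ([Cu²⁺]·P(H₂)) = 1.07 × 10^-10.
E = E° − (0.0592/2) log Q = 0.34 − (0.0592/2)(-9.971) = 0.635 V.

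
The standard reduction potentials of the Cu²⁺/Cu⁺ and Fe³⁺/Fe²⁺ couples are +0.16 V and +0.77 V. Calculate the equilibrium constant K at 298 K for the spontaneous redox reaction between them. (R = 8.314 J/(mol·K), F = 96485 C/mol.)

2.1 × 10^10

E°_cell = +0.77 − (+0.16) = 0.61 V, with n = 1 electron transferred.
At equilibrium E = 0, so the Nernst equation gives ln K = nFE°/RT = (1)(96485)(0.61)/((8.314)(298)) = 23.76.
K = e^23.76 = 2.1 × 10^10.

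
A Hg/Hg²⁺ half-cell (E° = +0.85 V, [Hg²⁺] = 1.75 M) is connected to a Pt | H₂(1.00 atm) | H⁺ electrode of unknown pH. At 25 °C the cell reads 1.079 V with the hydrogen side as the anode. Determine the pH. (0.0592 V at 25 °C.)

pH = 3.75

E°_cell = 0.85 V and n = 2.
log Q = n(E° − E)/0.0592 = 2×(0.85 − 1.079)/0.0592 = -7.736.
With Q = [H⁺]^2 / ([Hg²⁺]·P(H₂)), solving for [H⁺] gives log[H⁺] = -3.747, so pH = 3.75.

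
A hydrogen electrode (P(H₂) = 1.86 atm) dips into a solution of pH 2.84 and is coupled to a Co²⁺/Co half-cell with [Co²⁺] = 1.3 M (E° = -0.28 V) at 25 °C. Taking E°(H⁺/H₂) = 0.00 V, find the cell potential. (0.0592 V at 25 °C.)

0.10 V

The hydrogen couple is the cathode, so E°_cell = 0.28 V; n = 2.
[H⁺] = 10^(−2.84) = 0.0014 M, and Q = [Co²⁺]·P(H₂) / [H⁺]^2 = 1.16 × 10^6.
E = E° − (0.0592/2) log Q = 0.28 − (0.0592/2)(6.063) = 0.101 V.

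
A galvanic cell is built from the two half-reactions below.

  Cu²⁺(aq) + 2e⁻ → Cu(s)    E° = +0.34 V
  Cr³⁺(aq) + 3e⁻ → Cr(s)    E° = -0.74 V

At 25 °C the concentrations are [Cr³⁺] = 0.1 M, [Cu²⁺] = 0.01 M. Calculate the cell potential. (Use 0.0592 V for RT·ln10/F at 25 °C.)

1.04 V

The Cu²⁺/Cu couple has the higher reduction potential and acts as the cathode, so E°_cell = +0.34 − (-0.74) = 1.08 V.
Balancing electrons gives n = 6; the reaction quotient is Q = [Cr³⁺]^2/[Cu²⁺]^3 = 1 × 10^4.
At 25 °C, E = E° − (0.0592/n) log Q = 1.08 − (0.0592/6)(4.000) = 1.080 − 0.039 = 1.041 V.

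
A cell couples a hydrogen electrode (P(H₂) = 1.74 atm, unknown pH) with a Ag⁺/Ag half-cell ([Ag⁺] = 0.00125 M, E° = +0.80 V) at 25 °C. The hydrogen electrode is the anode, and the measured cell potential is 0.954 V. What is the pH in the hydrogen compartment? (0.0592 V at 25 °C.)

pH = 5.38

E°_cell = 0.80 V and n = 2.
log Q = n(E° − E)/0.0592 = 2×(0.80 − 0.954)/0.0592 = -5.203.
With Q = [H⁺]^2 / ([Ag⁺]^2·P(H₂)), solving for [H⁺] gives log[H⁺] = -5.384, so pH = 5.38.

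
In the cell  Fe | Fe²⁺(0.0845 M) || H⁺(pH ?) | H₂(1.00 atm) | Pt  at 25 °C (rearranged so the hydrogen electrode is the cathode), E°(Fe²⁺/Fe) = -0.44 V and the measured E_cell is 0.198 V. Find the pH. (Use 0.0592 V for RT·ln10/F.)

pH = 4.62

E°_cell = 0.44 V and n = 2.
log Q = n(E° − E)/0.0592 = 2×(0.44 − 0.198)/0.0592 = 8.176.
With Q = [Fe²⁺]·P(H₂) / [H⁺]^2, solving for [H⁺] gives log[H⁺] = -4.624, so pH = 4.62.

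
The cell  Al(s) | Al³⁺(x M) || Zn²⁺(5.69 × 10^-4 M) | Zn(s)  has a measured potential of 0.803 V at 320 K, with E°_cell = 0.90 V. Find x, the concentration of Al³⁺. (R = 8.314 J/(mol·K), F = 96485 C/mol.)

0.52 M

From the Nernst equation, ln Q = nF(E° − E)/RT = 6×96485×(0.90 − 0.803)/(8.314×320) = 21.107, so Q = 1.47 × 10^9.
With Q = [Al³⁺]^2/[Zn²⁺]^3 and the known concentrations, [Al³⁺]^2 in the numerator gives [Al³⁺] = 0.52 M.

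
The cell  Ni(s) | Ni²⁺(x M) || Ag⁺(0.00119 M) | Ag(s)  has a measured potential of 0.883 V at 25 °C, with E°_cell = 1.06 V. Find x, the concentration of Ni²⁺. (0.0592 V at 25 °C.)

From the Nernst equation, log Q = n(E° − E)/0.0592 = 2(1.06 − 0.883)/0.0592 = 5.980, so Q = 9.54 × 10^5.
With Q = [Ni²⁺]/[Ag⁺]^2 and the known concentrations, [Ni²⁺] in the numerator gives [Ni²⁺] = 1.4 M.

1.4 M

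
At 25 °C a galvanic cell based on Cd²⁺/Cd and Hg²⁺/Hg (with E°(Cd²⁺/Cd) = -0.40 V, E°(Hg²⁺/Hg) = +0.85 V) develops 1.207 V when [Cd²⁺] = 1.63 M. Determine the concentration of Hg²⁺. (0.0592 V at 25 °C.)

0.057 M

From the Nernst equation, log Q = n(E° − E)/0.0592 = 2(1.25 − 1.207)/0.0592 = 1.453, so Q = 28.4.
With Q = [Cd²⁺]/[Hg²⁺] and the known concentrations, [Hg²⁺] in the denominator gives [Hg²⁺] = 0.057 M.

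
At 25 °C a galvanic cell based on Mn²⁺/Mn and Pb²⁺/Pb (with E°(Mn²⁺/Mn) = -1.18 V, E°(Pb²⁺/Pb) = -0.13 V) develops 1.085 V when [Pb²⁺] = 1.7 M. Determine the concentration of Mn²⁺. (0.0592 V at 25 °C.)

From the Nernst equation, log Q = n(E° − E)/0.0592 = 2(1.05 − 1.085)/0.0592 = -1.182, so Q = 0.0657.
With Q = [Mn²⁺]/[Pb²⁺] and the known concentrations, [Mn²⁺] in the numerator gives [Mn²⁺] = 0.11 M.

0.11 M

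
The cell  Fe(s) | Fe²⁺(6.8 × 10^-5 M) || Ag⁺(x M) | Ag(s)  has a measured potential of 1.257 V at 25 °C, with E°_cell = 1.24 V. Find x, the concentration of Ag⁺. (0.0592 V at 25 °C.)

0.016 M

From the Nernst equation, log Q = n(E° − E)/0.0592 = 2(1.24 − 1.257)/0.0592 = -0.574, so Q = 0.266.
With Q = [Fe²⁺]/[Ag⁺]^2 and the known concentrations, [Ag⁺]^2 in the denominator gives [Ag⁺] = 0.016 M.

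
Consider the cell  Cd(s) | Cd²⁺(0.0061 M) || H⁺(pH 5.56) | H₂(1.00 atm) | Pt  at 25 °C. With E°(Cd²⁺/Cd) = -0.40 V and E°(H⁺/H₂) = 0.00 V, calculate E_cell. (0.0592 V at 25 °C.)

The hydrogen couple is the cathode, so E°_cell = 0.40 V; n = 2.
[H⁺] = 10^(−5.56) = 2.8 × 10^-6 M, and Q = [Cd²⁺]·P(H₂) / [H⁺]^2 = 8.04 × 10^8.
E = E° − (0.0592/2) log Q = 0.40 − (0.0592/2)(8.905) = 0.136 V.

0.14 V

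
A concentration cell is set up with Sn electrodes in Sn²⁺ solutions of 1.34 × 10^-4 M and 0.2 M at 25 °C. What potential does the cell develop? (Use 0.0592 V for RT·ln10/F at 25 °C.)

0.094 V

Both half-cells are Sn²⁺/Sn, so E°_cell = 0. The concentrated side is the cathode; the cell reaction moves Sn²⁺ from high to low concentration with n = 2.
Q = [Sn²⁺]_dilute/[Sn²⁺]_conc = 1.34 × 10^-4/0.2 = 6.7 × 10^-4.
E = 0 − (0.0592/2) log Q = −(0.0592/2)(-3.174) = 0.0940 V.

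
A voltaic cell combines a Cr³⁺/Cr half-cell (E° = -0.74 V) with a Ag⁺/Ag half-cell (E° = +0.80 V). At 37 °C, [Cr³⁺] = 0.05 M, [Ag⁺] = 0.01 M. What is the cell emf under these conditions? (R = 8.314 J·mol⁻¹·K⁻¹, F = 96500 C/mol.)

The Ag⁺/Ag couple has the higher reduction potential and acts as the cathode, so E°_cell = +0.80 − (-0.74) = 1.54 V.
Balancing electrons gives n = 3; the reaction quotient is Q = [Cr³⁺]/[Ag⁺]^3 = 5 × 10^4.
E = E° − (RT/nF) ln Q = 1.54 − (8.314×310)/(3×96500) × (10.820) = 1.540 − 0.096 = 1.444 V.

1.44 V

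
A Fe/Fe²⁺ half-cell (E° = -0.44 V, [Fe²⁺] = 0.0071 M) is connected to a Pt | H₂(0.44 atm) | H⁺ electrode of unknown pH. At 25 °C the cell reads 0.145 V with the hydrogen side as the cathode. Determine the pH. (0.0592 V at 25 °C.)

pH = 6.24

E°_cell = 0.44 V and n = 2.
log Q = n(E° − E)/0.0592 = 2×(0.44 − 0.145)/0.0592 = 9.966.
With Q = [Fe²⁺]·P(H₂) / [H⁺]^2, solving for [H⁺] gives log[H⁺] = -6.236, so pH = 6.24.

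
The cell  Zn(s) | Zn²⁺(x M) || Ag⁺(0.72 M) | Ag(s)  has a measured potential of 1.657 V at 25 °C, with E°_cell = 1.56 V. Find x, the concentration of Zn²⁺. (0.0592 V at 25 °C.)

From the Nernst equation, log Q = n(E° − E)/0.0592 = 2(1.56 − 1.657)/0.0592 = -3.277, so Q = 5.28 × 10^-4.
With Q = [Zn²⁺]/[Ag⁺]^2 and the known concentrations, [Zn²⁺] in the numerator gives [Zn²⁺] = 2.7 × 10^-4 M.

2.7 × 10^-4 M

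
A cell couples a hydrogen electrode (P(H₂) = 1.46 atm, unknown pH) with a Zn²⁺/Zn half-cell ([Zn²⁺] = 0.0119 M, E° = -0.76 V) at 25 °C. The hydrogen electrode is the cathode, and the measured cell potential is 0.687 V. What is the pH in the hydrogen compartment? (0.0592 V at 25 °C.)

pH = 2.11

E°_cell = 0.76 V and n = 2.
log Q = n(E° − E)/0.0592 = 2×(0.76 − 0.687)/0.0592 = 2.466.
With Q = [Zn²⁺]·P(H₂) / [H⁺]^2, solving for [H⁺] gives log[H⁺] = -2.113, so pH = 2.11.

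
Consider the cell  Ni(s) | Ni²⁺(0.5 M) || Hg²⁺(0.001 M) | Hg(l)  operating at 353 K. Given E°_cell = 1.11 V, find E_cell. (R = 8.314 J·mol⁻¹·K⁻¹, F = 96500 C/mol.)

1.02 V

Balancing electrons gives n = 2; the reaction quotient is Q = [Ni²⁺]/[Hg²⁺] = 500.
E = E° − (RT/nF) ln Q = 1.11 − (8.314×353)/(2×96500) × (6.215) = 1.110 − 0.095 = 1.015 V.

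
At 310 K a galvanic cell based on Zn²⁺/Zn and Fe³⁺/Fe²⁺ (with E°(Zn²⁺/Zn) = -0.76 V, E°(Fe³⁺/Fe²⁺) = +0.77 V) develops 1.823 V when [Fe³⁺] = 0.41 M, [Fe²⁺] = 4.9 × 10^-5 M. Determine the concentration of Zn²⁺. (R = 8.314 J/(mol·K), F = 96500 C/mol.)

0.021 M

From the Nernst equation, ln Q = nF(E° − E)/RT = 2×96500×(1.53 − 1.823)/(8.314×310) = -21.941, so Q = 2.96 × 10^-10.
With Q = [Zn²⁺]·[Fe²⁺]^2/[Fe³⁺]^2 and the known concentrations, [Zn²⁺] in the numerator gives [Zn²⁺] = 0.021 M.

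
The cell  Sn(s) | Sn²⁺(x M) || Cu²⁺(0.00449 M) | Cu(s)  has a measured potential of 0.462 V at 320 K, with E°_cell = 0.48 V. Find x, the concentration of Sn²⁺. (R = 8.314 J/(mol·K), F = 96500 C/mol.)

0.017 M

From the Nernst equation, ln Q = nF(E° − E)/RT = 2×96500×(0.48 − 0.462)/(8.314×320) = 1.306, so Q = 3.69.
With Q = [Sn²⁺]/[Cu²⁺] and the known concentrations, [Sn²⁺] in the numerator gives [Sn²⁺] = 0.017 M.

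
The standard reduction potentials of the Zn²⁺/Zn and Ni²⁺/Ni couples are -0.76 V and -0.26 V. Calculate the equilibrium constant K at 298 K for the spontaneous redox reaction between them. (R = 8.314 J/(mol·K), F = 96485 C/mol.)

8.2 × 10^16

E°_cell = -0.26 − (-0.76) = 0.50 V, with n = 2 electrons transferred.
At equilibrium E = 0, so the Nernst equation gives ln K = nFE°/RT = (2)(96485)(0.50)/((8.314)(298)) = 38.94.
K = e^38.94 = 8.2 × 10^16.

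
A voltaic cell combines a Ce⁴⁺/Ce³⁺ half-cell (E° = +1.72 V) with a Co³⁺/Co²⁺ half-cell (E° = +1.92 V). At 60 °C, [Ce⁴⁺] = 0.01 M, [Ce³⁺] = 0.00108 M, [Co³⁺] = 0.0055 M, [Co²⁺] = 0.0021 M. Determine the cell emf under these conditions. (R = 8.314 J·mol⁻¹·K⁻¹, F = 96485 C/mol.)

The Co³⁺/Co²⁺ couple has the higher reduction potential and acts as the cathode, so E°_cell = +1.92 − (+1.72) = 0.20 V.
Balancing electrons gives n = 1; the reaction quotient is Q = [Ce⁴⁺]·[Co²⁺]/([Ce³⁺]·[Co³⁺]) = 3.54.
E = E° − (RT/nF) ln Q = 0.20 − (8.314×333)/(1×96485) × (1.263) = 0.200 − 0.036 = 0.164 V.

0.164 V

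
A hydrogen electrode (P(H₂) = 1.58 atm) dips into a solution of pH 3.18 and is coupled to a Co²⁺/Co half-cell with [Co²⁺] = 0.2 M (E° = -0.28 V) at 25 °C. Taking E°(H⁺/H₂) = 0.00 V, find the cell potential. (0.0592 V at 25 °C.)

0.11 V

The hydrogen couple is the cathode, so E°_cell = 0.28 V; n = 2.
[H⁺] = 10^(−3.18) = 6.6 × 10^-4 M, and Q = [Co²⁺]·P(H₂) / [H⁺]^2 = 7.24 × 10^5.
E = E° − (0.0592/2) log Q = 0.28 − (0.0592/2)(5.860) = 0.107 V.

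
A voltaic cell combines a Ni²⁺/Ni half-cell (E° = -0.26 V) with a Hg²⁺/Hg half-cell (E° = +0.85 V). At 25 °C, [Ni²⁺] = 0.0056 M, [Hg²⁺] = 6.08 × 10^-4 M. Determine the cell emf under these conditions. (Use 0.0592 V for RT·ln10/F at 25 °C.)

1.08 V

The Hg²⁺/Hg couple has the higher reduction potential and acts as the cathode, so E°_cell = +0.85 − (-0.26) = 1.11 V.
Balancing electrons gives n = 2; the reaction quotient is Q = [Ni²⁺]/[Hg²⁺] = 9.21.
At 25 °C, E = E° − (0.0592/n) log Q = 1.11 − (0.0592/2)(0.964) = 1.110 − 0.029 = 1.081 V.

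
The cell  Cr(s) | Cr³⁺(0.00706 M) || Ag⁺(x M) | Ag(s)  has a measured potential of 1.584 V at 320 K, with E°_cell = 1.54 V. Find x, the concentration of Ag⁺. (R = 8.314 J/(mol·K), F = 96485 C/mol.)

0.95 M

From the Nernst equation, ln Q = nF(E° − E)/RT = 3×96485×(1.54 − 1.584)/(8.314×320) = -4.787, so Q = 0.00834.
With Q = [Cr³⁺]/[Ag⁺]^3 and the known concentrations, [Ag⁺]^3 in the denominator gives [Ag⁺] = 0.95 M.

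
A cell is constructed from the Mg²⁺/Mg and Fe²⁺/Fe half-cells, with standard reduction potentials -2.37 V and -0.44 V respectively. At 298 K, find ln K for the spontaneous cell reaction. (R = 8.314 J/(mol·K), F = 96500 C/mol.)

E°_cell = -0.44 − (-2.37) = 1.93 V, with n = 2 electrons transferred.
At equilibrium E = 0, so the Nernst equation gives ln K = nFE°/RT = (2)(96500)(1.93)/((8.314)(298)) = 150.34.

ln K = 150.3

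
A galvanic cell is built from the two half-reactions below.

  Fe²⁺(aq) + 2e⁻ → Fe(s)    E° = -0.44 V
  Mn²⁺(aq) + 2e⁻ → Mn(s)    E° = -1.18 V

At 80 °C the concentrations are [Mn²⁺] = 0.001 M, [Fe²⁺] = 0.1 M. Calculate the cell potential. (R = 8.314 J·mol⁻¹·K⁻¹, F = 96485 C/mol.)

0.810 V

The Fe²⁺/Fe couple has the higher reduction potential and acts as the cathode, so E°_cell = -0.44 − (-1.18) = 0.74 V.
Balancing electrons gives n = 2; the reaction quotient is Q = [Mn²⁺]/[Fe²⁺] = 0.0100.
E = E° − (RT/nF) ln Q = 0.74 − (8.314×353)/(2×96485) × (-4.605) = 0.740 + 0.070 = 0.810 V.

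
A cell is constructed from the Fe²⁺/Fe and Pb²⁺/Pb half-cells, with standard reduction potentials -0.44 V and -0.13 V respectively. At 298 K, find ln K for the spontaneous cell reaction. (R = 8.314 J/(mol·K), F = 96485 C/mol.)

E°_cell = -0.13 − (-0.44) = 0.31 V, with n = 2 electrons transferred.
At equilibrium E = 0, so the Nernst equation gives ln K = nFE°/RT = (2)(96485)(0.31)/((8.314)(298)) = 24.14.

ln K = 24.1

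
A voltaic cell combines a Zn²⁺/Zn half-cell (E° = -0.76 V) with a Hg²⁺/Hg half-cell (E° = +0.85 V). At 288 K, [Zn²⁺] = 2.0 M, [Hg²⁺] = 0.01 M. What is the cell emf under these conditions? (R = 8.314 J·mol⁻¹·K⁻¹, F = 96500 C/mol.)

1.54 V

The Hg²⁺/Hg couple has the higher reduction potential and acts as the cathode, so E°_cell = +0.85 − (-0.76) = 1.61 V.
Balancing electrons gives n = 2; the reaction quotient is Q = [Zn²⁺]/[Hg²⁺] = 200.
E = E° − (RT/nF) ln Q = 1.61 − (8.314×288)/(2×96500) × (5.298) = 1.610 − 0.066 = 1.544 V.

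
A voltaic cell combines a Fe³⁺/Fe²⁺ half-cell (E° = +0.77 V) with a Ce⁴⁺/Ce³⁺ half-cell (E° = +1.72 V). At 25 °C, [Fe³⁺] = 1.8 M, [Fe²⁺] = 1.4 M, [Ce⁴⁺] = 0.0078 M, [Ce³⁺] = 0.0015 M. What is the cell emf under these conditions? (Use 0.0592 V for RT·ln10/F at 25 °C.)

The Ce⁴⁺/Ce³⁺ couple has the higher reduction potential and acts as the cathode, so E°_cell = +1.72 − (+0.77) = 0.95 V.
Balancing electrons gives n = 1; the reaction quotient is Q = [Fe³⁺]·[Ce³⁺]/([Fe²⁺]·[Ce⁴⁺]) = 0.247.
At 25 °C, E = E° − (0.0592/n) log Q = 0.95 − (0.0592/1)(-0.607) = 0.950 + 0.036 = 0.986 V.

0.986 V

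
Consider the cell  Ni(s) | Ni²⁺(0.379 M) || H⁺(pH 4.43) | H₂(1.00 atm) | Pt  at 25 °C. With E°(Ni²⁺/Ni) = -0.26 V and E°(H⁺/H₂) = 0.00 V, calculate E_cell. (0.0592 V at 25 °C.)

0.010 V

The hydrogen couple is the cathode, so E°_cell = 0.26 V; n = 2.
[H⁺] = 10^(−4.43) = 3.7 × 10^-5 M, and Q = [Ni²⁺]·P(H₂) / [H⁺]^2 = 2.75 × 10^8.
E = E° − (0.0592/2) log Q = 0.26 − (0.0592/2)(8.439) = 0.010 V.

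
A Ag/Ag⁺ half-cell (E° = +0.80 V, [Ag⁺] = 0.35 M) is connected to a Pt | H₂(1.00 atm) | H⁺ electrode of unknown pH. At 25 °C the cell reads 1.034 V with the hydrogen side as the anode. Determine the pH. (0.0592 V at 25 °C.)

E°_cell = 0.80 V and n = 2.
log Q = n(E° − E)/0.0592 = 2×(0.80 − 1.034)/0.0592 = -7.905.
With Q = [H⁺]^2 / ([Ag⁺]^2·P(H₂)), solving for [H⁺] gives log[H⁺] = -4.409, so pH = 4.41.

pH = 4.41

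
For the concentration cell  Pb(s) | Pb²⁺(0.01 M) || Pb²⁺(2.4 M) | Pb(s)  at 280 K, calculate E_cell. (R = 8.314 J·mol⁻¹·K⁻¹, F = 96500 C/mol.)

0.066 V

Both half-cells are Pb²⁺/Pb, so E°_cell = 0. The concentrated side is the cathode; the cell reaction moves Pb²⁺ from high to low concentration with n = 2.
Q = [Pb²⁺]_dilute/[Pb²⁺]_conc = 0.01/2.4 = 0.00417.
E = 0 − (RT/nF) ln Q = −((8.314×280)/(2×96500))(-5.481) = 0.0661 V.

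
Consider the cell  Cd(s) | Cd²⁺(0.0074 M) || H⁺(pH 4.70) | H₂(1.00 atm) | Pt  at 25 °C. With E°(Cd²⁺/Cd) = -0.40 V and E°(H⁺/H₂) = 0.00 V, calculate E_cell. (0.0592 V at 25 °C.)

0.18 V

The hydrogen couple is the cathode, so E°_cell = 0.40 V; n = 2.
[H⁺] = 10^(−4.70) = 2 × 10^-5 M, and Q = [Cd²⁺]·P(H₂) / [H⁺]^2 = 1.86 × 10^7.
E = E° − (0.0592/2) log Q = 0.40 − (0.0592/2)(7.269) = 0.185 V.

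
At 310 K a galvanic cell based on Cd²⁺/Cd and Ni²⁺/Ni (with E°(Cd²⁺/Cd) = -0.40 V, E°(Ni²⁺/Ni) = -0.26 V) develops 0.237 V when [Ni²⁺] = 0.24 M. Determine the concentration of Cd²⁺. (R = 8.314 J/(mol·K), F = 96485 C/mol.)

From the Nernst equation, ln Q = nF(E° − E)/RT = 2×96485×(0.14 − 0.237)/(8.314×310) = -7.263, so Q = 7.01 × 10^-4.
With Q = [Cd²⁺]/[Ni²⁺] and the known concentrations, [Cd²⁺] in the numerator gives [Cd²⁺] = 1.7 × 10^-4 M.

1.7 × 10^-4 M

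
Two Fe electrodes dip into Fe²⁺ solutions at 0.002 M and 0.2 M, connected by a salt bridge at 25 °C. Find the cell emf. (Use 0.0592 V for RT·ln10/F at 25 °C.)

0.059 V

Both half-cells are Fe²⁺/Fe, so E°_cell = 0. The concentrated side is the cathode; the cell reaction moves Fe²⁺ from high to low concentration with n = 2.
Q = [Fe²⁺]_dilute/[Fe²⁺]_conc = 0.002/0.2 = 0.0100.
E = 0 − (0.0592/2) log Q = −(0.0592/2)(-2.000) = 0.0592 V.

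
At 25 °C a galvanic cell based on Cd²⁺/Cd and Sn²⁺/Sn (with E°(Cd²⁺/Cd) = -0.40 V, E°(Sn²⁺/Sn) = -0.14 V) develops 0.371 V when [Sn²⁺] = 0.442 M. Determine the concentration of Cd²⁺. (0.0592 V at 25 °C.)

7.9 × 10^-5 M

From the Nernst equation, log Q = n(E° − E)/0.0592 = 2(0.26 − 0.371)/0.0592 = -3.750, so Q = 1.78 × 10^-4.
With Q = [Cd²⁺]/[Sn²⁺] and the known concentrations, [Cd²⁺] in the numerator gives [Cd²⁺] = 7.9 × 10^-5 M.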